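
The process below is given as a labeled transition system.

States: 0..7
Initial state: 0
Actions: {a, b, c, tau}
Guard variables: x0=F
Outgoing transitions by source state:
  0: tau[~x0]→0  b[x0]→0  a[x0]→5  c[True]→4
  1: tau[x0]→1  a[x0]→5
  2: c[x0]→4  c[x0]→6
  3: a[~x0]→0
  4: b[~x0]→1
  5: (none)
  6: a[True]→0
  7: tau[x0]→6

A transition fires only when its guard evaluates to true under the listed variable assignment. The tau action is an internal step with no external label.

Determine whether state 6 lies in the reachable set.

Guard filter leaves 5 enabled edge(s).
Layer 0: {0}
Layer 1: {4}  cumulative {0,4}
Layer 2: {1}  cumulative {0,1,4}
Reach set: {0,1,4}

Answer: UNREACHABLE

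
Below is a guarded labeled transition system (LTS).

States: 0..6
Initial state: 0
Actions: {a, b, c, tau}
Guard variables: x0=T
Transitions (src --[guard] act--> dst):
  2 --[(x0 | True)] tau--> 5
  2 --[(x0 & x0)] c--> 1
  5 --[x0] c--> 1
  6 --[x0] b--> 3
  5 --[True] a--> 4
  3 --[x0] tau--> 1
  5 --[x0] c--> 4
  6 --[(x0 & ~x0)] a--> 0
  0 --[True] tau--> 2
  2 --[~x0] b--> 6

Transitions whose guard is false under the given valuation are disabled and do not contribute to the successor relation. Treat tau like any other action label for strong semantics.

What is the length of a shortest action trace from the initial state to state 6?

BFS to 6:
  L0 = {0}
  L1 = {2}
  L2 = {1,5}
  L3 = {4}
6 never appears.

Answer: UNREACHABLE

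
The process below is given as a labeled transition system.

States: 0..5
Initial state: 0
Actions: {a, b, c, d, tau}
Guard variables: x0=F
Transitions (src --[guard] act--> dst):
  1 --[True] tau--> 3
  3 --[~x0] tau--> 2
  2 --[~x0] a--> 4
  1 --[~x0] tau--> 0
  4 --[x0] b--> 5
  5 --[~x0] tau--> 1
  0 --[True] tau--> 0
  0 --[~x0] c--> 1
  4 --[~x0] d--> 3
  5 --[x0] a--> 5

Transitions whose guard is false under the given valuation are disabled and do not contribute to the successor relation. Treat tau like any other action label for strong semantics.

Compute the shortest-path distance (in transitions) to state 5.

BFS to 5:
  depth 0: {0}
  depth 1: {1}
  depth 2: {3}
  depth 3: {2}
  depth 4: {4}
5 never appears.

Answer: UNREACHABLE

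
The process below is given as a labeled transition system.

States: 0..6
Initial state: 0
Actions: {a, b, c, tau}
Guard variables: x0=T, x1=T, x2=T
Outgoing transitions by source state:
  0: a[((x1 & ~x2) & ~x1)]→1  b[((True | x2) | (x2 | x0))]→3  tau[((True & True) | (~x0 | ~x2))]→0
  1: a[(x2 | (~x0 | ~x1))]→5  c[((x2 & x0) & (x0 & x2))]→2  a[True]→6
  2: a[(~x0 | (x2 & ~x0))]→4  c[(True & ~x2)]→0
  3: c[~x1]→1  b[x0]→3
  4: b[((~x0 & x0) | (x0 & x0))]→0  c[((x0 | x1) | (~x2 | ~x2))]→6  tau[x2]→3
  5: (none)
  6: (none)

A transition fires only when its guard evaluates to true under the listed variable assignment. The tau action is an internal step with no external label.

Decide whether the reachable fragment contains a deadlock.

Answer: DEADLOCK-FREE

Working:
Reach set: {0,3}
  0: b→3  tau→0  [2 out]
  3: b→3  [1 out]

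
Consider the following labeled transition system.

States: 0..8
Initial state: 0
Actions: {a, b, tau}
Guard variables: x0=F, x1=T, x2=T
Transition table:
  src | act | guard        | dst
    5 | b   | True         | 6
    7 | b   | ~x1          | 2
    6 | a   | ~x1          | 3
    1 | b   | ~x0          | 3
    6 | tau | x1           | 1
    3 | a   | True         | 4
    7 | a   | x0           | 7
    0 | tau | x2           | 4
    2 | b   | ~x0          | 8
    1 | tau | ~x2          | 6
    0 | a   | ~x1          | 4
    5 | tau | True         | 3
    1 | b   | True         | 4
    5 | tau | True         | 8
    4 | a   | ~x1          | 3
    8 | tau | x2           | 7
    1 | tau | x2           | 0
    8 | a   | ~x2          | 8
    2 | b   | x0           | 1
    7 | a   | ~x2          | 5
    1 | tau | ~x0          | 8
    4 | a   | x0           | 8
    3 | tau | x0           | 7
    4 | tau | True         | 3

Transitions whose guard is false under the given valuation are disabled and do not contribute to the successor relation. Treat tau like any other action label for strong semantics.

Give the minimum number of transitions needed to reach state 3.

Breadth-first toward 3:
  L0 = {0}
  L1 = {4}
  L2 = {3}
first hit 3 at d=2 via tau·tau

Answer: 2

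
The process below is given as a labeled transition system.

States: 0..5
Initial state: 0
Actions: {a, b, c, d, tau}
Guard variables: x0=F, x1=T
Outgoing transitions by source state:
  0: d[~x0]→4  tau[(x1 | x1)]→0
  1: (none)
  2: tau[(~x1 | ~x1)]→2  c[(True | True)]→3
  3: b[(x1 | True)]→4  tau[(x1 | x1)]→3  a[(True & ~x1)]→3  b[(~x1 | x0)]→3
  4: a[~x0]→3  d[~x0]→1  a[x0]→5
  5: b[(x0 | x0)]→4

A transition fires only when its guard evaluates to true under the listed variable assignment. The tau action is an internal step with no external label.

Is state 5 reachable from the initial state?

7 transition(s) survive guard evaluation.
depth 0: {0}
depth 1: {4}  total {0,4}
depth 2: {1,3}  total {0,1,3,4}
Reach set: {0,1,3,4}

Answer: UNREACHABLE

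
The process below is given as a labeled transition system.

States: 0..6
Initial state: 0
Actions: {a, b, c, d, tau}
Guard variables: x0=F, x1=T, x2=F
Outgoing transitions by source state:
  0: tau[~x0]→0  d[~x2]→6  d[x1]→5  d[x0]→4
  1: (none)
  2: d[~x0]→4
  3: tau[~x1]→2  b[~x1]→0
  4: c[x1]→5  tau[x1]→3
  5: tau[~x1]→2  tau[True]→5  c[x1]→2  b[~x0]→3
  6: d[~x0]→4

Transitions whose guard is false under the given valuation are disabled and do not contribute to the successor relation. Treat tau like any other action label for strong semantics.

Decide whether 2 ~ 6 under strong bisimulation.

Compute ~ classes (split until stable):
  π0 = {{0,1,2,3,4,5,6}}
  π1 = {{0},{1,3},{2,6},{4},{5}}
Fixed point at round 2; 5 class(es).
[2]={2,6}  [6]={2,6}

Answer: BISIMILAR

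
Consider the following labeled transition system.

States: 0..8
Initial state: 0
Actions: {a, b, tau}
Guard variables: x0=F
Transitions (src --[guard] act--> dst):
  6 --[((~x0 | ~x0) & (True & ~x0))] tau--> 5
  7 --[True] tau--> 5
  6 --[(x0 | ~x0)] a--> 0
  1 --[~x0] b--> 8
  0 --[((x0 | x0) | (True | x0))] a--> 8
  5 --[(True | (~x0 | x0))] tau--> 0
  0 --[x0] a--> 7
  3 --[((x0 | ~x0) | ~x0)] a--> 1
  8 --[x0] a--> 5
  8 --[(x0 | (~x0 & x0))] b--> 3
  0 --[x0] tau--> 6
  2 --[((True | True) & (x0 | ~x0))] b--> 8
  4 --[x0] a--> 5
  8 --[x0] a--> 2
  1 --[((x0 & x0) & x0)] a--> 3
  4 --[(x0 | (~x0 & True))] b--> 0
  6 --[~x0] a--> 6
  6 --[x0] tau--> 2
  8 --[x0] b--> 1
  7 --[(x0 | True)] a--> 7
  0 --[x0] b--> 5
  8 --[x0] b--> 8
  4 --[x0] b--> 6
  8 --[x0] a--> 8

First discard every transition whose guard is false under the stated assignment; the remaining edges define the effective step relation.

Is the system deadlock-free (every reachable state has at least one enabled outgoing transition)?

R = {0,8}
  0: a→8  [deg 1]
  8: ∅  [no exit]
trace reaching 8: a

Answer: DEADLOCK at state 8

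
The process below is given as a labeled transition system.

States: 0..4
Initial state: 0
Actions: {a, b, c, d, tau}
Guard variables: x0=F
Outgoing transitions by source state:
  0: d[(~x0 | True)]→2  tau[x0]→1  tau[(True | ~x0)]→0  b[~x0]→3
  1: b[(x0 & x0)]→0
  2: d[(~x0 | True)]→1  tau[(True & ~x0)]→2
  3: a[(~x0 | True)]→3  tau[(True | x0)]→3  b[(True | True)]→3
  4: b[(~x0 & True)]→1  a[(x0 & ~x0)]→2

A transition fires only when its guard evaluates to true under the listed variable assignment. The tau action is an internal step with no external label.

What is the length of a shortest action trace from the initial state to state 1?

Breadth-first toward 1:
  depth 0: {0}
  depth 1: {2,3}
  depth 2: {1}
first hit 1 at d=2 via d·d

Answer: 2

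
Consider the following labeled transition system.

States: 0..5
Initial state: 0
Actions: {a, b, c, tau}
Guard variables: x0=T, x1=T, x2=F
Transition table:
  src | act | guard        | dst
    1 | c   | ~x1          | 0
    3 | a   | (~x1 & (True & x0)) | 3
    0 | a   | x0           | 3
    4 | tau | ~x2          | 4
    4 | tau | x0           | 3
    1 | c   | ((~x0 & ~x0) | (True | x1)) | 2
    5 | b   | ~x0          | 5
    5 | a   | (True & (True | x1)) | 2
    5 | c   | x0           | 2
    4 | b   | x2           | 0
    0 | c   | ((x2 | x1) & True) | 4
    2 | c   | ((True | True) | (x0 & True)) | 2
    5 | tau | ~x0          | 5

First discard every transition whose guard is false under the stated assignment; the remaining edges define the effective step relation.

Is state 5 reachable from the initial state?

Answer: UNREACHABLE

Trace:
8 transition(s) survive guard evaluation.
L0 = {0}
L1 = {3,4}  cumulative {0,3,4}
Reach set: {0,3,4}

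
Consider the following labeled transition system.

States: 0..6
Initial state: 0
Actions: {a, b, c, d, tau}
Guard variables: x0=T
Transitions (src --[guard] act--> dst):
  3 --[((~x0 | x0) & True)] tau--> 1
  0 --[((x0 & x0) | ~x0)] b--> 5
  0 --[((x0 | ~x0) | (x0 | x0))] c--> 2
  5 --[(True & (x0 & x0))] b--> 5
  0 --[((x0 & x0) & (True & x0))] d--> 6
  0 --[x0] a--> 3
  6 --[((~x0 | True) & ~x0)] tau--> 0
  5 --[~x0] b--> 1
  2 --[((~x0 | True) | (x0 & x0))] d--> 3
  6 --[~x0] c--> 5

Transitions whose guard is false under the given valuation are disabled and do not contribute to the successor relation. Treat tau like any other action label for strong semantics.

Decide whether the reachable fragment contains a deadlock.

Reachable = {0,1,2,3,5,6}
  0: a→3  b→5  c→2  d→6  [4 exit(s)]
  1: ∅  [deadlock]
  2: d→3  [1 exit(s)]
  3: tau→1  [1 exit(s)]
  5: b→5  [1 exit(s)]
  6: ∅  [deadlock]
trace reaching 1: a·tau

Answer: DEADLOCK at state 1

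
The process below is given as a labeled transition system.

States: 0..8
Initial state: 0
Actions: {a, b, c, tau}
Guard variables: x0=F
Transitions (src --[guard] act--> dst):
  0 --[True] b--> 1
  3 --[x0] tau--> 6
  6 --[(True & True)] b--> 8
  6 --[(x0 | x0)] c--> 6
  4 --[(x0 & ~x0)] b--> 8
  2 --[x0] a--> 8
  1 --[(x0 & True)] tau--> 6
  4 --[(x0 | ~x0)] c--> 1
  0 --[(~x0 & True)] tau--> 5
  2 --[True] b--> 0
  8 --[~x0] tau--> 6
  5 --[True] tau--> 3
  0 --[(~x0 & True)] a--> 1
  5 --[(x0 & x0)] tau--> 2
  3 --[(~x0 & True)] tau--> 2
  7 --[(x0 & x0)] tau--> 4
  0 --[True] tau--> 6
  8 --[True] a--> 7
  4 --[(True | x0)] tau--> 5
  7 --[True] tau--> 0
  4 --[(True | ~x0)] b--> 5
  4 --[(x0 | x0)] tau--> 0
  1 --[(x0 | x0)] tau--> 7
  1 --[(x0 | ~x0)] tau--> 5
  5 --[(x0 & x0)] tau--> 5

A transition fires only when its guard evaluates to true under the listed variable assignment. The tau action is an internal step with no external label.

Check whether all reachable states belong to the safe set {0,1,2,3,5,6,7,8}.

Answer: INVARIANT HOLDS

Working:
Safe = {0,1,2,3,5,6,7,8}
Reach set: {0,1,2,3,5,6,7,8}
  0: safe
  1: safe
  2: safe
  3: safe
  5: safe
  6: safe
  7: safe
  8: safe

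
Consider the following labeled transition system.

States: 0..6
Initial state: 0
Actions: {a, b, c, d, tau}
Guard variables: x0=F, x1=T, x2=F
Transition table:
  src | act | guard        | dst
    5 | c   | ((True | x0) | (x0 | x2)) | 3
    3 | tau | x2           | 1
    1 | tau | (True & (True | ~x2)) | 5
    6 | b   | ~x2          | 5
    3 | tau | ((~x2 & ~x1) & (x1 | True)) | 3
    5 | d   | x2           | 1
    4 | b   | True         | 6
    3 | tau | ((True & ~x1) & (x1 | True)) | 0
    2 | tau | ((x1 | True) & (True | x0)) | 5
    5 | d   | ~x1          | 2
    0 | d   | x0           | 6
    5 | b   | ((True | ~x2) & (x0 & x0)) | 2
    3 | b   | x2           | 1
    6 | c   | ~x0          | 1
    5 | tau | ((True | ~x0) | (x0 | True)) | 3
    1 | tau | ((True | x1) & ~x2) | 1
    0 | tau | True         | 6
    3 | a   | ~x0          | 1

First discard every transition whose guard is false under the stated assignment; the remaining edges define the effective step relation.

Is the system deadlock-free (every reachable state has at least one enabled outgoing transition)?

Reachable = {0,1,3,5,6}
  0: tau→6  [1 exit(s)]
  1: tau→1  tau→5  [2 exit(s)]
  3: a→1  [1 exit(s)]
  5: c→3  tau→3  [2 exit(s)]
  6: b→5  c→1  [2 exit(s)]

Answer: DEADLOCK-FREE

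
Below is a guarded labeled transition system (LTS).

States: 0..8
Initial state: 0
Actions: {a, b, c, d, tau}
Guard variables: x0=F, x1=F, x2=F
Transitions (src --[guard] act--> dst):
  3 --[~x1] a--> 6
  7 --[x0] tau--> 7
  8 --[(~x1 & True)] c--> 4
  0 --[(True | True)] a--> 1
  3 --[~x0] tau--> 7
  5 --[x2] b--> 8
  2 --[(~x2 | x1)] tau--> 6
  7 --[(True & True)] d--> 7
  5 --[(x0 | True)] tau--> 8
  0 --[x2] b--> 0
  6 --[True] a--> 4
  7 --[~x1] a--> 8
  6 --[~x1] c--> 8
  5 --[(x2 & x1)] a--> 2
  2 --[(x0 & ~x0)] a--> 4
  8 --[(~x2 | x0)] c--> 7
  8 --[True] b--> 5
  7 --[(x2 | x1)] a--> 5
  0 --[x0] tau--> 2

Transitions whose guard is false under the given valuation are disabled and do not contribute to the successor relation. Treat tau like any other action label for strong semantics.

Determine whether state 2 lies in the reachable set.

Answer: UNREACHABLE

Analysis:
12 transition(s) survive guard evaluation.
depth 0: {0}
depth 1: {1}  cumulative {0,1}
Reachable = {0,1}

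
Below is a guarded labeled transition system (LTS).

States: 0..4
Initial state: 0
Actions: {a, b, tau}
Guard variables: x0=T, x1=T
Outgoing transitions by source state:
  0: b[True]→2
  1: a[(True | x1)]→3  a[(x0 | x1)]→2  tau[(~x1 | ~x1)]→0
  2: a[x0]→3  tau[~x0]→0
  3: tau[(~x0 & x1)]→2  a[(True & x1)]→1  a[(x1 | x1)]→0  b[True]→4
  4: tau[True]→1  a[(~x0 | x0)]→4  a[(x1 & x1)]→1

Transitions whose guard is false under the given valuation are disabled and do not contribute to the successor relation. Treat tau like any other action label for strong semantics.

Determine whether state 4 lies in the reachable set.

Answer: REACHABLE

Working:
Guard filter leaves 10 enabled edge(s).
Layer 0: {0}
Layer 1: {2}  total {0,2}
Layer 2: {3}  total {0,2,3}
Layer 3: {1,4}  total {0,1,2,3,4}
Reach set: {0,1,2,3,4}
witness 4: b·a·b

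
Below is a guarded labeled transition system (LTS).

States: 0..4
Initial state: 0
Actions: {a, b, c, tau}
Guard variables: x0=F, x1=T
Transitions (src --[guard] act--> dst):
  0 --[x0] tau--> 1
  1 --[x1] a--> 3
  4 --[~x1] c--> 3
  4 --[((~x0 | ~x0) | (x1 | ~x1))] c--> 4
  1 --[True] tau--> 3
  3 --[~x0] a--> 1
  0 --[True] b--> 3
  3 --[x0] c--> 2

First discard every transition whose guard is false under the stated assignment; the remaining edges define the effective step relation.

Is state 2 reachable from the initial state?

Answer: UNREACHABLE

Analysis:
Guard filter leaves 5 enabled edge(s).
L0 = {0}
L1 = {3}  now seen {0,3}
L2 = {1}  now seen {0,1,3}
Reachable = {0,1,3}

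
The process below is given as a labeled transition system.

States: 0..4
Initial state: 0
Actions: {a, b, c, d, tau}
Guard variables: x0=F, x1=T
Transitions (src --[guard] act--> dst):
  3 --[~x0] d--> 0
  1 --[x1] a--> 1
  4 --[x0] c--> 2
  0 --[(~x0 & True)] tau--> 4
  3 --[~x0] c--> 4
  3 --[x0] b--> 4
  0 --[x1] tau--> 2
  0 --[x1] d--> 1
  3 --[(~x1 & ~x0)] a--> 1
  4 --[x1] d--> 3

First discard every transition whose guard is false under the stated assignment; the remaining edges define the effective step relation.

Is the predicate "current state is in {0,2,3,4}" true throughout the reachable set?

Answer: INVARIANT VIOLATED at state 1

Trace:
Safe = {0,2,3,4}
Reach set: {0,1,2,3,4}
  0: ✓
  1: outside
  2: ✓
  3: ✓
  4: ✓
reach 1 via d — violates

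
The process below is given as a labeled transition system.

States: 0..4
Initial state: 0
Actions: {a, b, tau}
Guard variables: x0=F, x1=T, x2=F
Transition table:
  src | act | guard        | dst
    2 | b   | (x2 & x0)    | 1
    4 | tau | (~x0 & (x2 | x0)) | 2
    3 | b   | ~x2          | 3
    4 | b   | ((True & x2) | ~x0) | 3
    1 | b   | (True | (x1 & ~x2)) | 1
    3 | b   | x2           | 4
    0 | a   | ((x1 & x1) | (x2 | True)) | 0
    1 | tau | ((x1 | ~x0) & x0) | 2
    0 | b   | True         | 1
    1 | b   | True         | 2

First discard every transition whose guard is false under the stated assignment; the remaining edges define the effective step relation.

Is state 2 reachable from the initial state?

6 transition(s) survive guard evaluation.
L0 = {0}
L1 = {1}  now seen {0,1}
L2 = {2}  now seen {0,1,2}
Reachable = {0,1,2}
witness 2: b·b

Answer: REACHABLE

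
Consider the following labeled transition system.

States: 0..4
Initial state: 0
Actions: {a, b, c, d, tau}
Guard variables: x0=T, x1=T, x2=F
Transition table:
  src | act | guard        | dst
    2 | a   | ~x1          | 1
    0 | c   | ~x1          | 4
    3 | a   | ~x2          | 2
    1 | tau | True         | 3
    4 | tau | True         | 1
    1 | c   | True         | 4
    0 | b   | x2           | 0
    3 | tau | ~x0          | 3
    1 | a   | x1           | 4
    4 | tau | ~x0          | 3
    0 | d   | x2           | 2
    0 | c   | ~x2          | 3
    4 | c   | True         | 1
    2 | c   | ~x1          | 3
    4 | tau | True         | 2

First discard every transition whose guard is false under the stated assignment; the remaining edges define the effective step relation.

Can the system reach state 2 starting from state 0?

Guard filter leaves 8 enabled edge(s).
Layer 0: {0}
Layer 1: {3}  now seen {0,3}
Layer 2: {2}  now seen {0,2,3}
Reachable = {0,2,3}
Path to 2: c·a

Answer: REACHABLE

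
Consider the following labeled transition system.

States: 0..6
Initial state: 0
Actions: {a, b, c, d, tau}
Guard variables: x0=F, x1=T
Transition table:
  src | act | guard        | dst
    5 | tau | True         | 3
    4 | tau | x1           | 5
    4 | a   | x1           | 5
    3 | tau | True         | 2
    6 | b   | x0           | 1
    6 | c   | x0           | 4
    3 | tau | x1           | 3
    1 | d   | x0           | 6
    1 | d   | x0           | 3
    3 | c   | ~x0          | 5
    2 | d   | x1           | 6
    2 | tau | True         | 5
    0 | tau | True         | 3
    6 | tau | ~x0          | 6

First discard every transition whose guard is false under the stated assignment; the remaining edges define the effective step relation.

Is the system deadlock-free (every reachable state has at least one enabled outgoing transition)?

Answer: DEADLOCK-FREE

Working:
Reachable = {0,2,3,5,6}
  0: tau→3  [deg 1]
  2: d→6  tau→5  [deg 2]
  3: c→5  tau→2  tau→3  [deg 3]
  5: tau→3  [deg 1]
  6: tau→6  [deg 1]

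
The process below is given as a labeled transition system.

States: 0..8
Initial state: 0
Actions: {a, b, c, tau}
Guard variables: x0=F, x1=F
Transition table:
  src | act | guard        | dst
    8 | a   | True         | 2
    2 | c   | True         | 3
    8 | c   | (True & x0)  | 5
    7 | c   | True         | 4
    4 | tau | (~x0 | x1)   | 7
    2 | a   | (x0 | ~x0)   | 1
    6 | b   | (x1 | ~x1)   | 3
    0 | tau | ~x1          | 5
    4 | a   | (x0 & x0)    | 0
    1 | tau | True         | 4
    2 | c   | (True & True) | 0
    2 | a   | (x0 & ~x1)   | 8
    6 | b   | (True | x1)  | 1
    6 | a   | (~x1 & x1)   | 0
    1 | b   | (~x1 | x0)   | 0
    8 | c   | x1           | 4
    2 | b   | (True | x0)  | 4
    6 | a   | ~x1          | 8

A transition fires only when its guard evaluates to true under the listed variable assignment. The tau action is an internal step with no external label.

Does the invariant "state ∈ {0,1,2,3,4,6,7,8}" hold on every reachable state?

Allowed set {0,1,2,3,4,6,7,8}
Reachable = {0,5}
  0: ✓
  5: ✗ unsafe
counterexample path to 5: tau

Answer: INVARIANT VIOLATED at state 5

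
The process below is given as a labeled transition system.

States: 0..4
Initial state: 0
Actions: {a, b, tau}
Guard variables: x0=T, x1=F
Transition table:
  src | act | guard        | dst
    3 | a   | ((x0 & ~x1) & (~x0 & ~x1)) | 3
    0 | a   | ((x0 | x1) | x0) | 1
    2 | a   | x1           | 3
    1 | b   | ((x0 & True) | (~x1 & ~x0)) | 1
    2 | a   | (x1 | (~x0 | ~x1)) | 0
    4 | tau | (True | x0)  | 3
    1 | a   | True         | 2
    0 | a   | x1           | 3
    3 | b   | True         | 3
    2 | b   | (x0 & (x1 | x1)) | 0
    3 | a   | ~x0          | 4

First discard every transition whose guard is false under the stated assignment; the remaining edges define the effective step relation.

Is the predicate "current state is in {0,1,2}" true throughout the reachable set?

Answer: INVARIANT HOLDS

Working:
Safe = {0,1,2}
Reachable = {0,1,2}
  0: ✓
  1: ✓
  2: ✓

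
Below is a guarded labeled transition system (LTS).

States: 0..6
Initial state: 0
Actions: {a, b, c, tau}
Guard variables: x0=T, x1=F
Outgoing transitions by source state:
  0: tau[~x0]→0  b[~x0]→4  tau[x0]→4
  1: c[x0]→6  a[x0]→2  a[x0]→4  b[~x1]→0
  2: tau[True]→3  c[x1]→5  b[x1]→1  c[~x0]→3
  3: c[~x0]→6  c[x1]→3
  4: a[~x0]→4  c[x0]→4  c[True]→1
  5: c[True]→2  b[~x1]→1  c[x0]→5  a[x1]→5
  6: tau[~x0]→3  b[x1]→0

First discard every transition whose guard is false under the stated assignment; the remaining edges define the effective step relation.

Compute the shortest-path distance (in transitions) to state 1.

Breadth-first toward 1:
  depth 0: {0}
  depth 1: {4}
  depth 2: {1}
depth(1)=2, e.g. tau·c

Answer: 2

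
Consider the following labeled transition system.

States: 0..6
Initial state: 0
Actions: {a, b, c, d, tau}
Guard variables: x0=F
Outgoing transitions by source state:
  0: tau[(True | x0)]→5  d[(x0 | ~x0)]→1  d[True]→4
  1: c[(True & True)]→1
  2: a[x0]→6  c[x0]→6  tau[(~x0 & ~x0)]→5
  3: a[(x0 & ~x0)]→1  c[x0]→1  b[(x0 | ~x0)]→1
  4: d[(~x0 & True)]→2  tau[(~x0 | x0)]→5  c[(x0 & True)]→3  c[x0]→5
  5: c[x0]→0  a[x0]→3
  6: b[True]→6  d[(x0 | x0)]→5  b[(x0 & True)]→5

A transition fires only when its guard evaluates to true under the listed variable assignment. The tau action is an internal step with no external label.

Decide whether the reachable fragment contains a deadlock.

Answer: DEADLOCK at state 5

Working:
R = {0,1,2,4,5}
  0: d→1  d→4  tau→5  [deg 3]
  1: c→1  [deg 1]
  2: tau→5  [deg 1]
  4: d→2  tau→5  [deg 2]
  5: ∅  [no exit]
trace reaching 5: tau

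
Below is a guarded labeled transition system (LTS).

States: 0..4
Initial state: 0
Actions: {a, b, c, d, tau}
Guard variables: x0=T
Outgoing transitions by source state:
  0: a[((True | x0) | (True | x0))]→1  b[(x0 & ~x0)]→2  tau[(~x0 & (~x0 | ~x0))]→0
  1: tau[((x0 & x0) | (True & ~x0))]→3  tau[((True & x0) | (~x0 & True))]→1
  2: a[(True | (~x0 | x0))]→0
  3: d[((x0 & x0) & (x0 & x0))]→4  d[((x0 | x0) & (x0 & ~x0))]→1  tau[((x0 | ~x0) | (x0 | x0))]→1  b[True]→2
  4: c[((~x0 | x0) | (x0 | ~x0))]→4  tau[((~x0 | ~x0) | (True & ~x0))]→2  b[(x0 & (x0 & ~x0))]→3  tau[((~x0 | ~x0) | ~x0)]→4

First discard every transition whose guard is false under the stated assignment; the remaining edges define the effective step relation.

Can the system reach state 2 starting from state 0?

Answer: REACHABLE

Analysis:
8 transition(s) survive guard evaluation.
depth 0: {0}
depth 1: {1}  now seen {0,1}
depth 2: {3}  now seen {0,1,3}
depth 3: {2,4}  now seen {0,1,2,3,4}
R = {0,1,2,3,4}
trace reaching 2: a·tau·b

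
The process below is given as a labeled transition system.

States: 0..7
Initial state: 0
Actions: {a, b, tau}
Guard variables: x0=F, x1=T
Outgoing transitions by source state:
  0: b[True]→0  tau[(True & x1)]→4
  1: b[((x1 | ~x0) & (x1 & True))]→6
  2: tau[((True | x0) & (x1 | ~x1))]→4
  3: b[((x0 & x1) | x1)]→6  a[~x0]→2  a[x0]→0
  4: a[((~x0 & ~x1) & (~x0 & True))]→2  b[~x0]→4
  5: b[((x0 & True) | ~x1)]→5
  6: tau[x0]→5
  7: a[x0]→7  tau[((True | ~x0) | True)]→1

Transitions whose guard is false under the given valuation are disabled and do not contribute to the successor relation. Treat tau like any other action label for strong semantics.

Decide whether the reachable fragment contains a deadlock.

Reach set: {0,4}
  0: b→0  tau→4  [2 out]
  4: b→4  [1 out]

Answer: DEADLOCK-FREE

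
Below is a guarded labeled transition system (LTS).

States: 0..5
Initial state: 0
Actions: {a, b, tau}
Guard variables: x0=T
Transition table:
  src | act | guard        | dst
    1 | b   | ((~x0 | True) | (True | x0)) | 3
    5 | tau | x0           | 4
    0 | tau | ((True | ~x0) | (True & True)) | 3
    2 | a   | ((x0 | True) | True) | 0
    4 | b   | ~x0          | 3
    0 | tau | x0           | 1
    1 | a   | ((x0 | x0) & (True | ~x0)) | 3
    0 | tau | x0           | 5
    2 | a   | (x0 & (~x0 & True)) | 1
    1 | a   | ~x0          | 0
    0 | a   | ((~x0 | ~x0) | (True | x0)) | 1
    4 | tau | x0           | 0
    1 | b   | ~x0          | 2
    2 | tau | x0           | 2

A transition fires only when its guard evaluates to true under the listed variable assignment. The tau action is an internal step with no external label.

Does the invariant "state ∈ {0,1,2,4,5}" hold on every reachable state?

Inv-set: {0,1,2,4,5}
Reachable = {0,1,3,4,5}
  0: safe
  1: safe
  3: VIOLATES
  4: safe
  5: safe
counterexample path to 3: tau

Answer: INVARIANT VIOLATED at state 3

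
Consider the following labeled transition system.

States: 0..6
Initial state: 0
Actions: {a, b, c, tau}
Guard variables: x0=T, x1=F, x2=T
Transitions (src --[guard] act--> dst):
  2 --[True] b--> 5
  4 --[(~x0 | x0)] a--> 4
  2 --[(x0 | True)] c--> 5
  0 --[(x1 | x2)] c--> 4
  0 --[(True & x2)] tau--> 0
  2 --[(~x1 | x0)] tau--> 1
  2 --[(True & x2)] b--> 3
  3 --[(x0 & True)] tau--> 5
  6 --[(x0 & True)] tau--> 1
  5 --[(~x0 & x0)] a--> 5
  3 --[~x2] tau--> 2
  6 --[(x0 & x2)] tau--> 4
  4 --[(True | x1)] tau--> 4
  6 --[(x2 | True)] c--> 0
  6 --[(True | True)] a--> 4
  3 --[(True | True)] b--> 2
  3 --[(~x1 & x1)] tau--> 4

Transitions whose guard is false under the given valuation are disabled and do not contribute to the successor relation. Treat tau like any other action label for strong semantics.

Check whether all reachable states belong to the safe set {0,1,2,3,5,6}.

Answer: INVARIANT VIOLATED at state 4

Trace:
Allowed set {0,1,2,3,5,6}
R = {0,4}
  0: safe
  4: VIOLATES
reach 4 via c — violates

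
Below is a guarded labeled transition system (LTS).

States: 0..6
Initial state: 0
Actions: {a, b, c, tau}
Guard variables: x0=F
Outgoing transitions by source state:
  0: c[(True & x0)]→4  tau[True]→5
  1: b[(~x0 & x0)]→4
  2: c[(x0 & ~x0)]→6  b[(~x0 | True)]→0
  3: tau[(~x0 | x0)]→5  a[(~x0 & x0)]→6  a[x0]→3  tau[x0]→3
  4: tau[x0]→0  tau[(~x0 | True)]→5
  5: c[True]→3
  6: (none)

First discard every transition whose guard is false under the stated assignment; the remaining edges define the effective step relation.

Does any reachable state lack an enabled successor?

Answer: DEADLOCK-FREE

Trace:
Reach set: {0,3,5}
  0: tau→5  [1 out]
  3: tau→5  [1 out]
  5: c→3  [1 out]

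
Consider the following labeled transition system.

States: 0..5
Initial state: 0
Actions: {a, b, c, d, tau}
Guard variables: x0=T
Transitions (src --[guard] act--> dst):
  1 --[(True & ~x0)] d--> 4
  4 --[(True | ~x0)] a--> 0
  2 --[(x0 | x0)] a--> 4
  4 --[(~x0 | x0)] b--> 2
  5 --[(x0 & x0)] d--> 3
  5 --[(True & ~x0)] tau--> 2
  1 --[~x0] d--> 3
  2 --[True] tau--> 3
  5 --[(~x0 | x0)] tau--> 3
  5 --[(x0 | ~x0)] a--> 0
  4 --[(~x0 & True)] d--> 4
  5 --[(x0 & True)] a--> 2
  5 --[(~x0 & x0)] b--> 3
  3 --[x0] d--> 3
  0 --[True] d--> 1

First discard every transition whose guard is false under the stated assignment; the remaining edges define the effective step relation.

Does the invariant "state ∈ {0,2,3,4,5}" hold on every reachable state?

Allowed set {0,2,3,4,5}
R = {0,1}
  0: ok
  1: VIOLATES
witness against invariant: d → 1

Answer: INVARIANT VIOLATED at state 1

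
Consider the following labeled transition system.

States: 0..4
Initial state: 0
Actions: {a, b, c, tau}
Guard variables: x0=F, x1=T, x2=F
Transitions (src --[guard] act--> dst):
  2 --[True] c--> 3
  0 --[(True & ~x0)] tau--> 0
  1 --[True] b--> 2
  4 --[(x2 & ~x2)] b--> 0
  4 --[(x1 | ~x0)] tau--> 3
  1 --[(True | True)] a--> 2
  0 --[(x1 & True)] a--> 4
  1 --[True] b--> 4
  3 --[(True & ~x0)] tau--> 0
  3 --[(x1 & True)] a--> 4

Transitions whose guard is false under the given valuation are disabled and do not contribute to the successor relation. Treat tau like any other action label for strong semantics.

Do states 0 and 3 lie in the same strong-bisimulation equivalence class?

Answer: BISIMILAR

Working:
Refine partition for ~:
  round 0: {{0,1,2,3,4}}
  round 1: {{0,3},{1},{2},{4}}
stable after 2 split(s): 4 block(s)
[0]={0,3}  [3]={0,3}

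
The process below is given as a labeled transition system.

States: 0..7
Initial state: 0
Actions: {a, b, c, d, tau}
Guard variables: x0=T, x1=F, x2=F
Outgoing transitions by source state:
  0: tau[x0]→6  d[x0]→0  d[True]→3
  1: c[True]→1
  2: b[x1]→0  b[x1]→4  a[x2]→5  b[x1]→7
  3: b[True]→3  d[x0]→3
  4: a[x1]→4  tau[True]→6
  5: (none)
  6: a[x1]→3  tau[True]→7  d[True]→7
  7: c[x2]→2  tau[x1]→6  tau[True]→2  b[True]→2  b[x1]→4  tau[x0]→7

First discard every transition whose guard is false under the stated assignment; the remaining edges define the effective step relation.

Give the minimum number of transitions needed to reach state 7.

Answer: 2

Trace:
BFS to 7:
  Layer 0: {0}
  Layer 1: {3,6}
  Layer 2: {7}
first hit 7 at d=2 via tau·d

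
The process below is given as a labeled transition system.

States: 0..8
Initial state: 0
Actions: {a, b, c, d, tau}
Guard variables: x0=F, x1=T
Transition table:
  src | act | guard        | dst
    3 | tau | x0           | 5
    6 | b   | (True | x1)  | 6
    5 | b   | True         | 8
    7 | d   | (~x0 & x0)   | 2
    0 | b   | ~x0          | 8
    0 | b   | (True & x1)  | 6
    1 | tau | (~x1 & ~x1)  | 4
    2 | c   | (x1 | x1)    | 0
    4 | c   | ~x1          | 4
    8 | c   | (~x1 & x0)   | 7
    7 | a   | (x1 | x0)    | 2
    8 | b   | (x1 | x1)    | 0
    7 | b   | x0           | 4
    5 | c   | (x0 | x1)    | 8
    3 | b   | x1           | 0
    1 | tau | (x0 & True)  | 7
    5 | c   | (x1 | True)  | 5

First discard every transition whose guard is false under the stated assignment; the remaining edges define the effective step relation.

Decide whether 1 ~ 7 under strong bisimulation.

Answer: NOT BISIMILAR

Analysis:
Compute ~ classes (split until stable):
  round 0: {{0,1,2,3,4,5,6,7,8}}
  round 1: {{0,3,6,8},{1,4},{2},{5},{7}}
5 equivalence class(es) (converged in 2)
[1]={1,4}  [7]={7}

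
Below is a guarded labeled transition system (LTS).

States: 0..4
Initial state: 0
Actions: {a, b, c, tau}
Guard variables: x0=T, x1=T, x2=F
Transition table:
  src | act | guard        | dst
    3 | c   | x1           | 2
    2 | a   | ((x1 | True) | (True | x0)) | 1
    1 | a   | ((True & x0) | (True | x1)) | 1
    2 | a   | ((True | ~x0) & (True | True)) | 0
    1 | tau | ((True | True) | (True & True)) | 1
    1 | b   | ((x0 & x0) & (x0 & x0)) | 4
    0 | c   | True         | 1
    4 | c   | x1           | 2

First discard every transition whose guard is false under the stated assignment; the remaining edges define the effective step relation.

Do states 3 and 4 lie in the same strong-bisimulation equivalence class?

Answer: BISIMILAR

Analysis:
Bisimulation quotient by refinement:
  round 0: {{0,1,2,3,4}}
  round 1: {{0,3,4},{1},{2}}
  round 2: {{0},{1},{2},{3,4}}
4 equivalence class(es) (converged in 3)
class of 3: {3,4}; class of 4: {3,4}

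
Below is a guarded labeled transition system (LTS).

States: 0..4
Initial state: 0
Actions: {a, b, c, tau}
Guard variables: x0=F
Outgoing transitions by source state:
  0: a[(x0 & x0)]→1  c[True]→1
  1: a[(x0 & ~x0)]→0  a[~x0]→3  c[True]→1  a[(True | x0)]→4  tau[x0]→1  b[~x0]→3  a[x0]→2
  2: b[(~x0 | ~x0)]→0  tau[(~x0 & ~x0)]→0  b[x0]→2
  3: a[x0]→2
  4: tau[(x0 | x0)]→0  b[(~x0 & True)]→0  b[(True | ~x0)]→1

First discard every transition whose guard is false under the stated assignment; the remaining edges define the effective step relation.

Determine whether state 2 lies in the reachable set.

Guard filter leaves 9 enabled edge(s).
depth 0: {0}
depth 1: {1}  now seen {0,1}
depth 2: {3,4}  now seen {0,1,3,4}
Reachable = {0,1,3,4}

Answer: UNREACHABLE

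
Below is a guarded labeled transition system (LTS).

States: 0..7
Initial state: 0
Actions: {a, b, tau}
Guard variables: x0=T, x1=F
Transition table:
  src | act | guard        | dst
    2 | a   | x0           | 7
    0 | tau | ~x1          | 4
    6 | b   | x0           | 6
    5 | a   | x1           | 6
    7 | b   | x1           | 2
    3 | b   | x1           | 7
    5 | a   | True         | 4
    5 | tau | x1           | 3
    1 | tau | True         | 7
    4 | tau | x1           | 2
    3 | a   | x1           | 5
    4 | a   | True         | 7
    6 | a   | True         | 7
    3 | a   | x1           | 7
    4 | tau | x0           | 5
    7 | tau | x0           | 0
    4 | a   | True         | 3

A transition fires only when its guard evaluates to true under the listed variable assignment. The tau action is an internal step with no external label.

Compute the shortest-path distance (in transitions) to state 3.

Layered search for 3:
  L0 = {0}
  L1 = {4}
  L2 = {3,5,7}
first hit 3 at d=2 via tau·a

Answer: 2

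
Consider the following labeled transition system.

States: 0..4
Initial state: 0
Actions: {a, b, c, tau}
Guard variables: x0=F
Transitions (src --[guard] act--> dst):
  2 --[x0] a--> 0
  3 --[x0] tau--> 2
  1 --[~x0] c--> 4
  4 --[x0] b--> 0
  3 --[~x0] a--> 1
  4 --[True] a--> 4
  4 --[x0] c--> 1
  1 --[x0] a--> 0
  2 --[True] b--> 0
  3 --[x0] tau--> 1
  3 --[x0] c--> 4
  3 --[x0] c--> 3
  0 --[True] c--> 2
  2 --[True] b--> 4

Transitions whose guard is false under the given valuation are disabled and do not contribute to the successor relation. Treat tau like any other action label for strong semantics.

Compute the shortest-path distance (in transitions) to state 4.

Layered search for 4:
  Layer 0: {0}
  Layer 1: {2}
  Layer 2: {4}
first hit 4 at d=2 via c·b

Answer: 2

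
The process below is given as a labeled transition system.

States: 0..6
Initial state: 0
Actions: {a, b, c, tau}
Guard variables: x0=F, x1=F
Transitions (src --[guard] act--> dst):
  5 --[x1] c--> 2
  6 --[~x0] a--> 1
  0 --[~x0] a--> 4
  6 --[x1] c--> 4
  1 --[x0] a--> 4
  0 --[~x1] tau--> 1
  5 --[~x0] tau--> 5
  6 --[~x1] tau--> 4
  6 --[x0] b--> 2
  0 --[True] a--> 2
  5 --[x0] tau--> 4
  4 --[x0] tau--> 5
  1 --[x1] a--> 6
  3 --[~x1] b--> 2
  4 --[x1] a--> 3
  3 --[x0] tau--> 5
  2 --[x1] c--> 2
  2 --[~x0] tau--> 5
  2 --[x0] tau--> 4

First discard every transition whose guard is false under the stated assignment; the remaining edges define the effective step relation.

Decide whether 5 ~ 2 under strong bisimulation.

Answer: BISIMILAR

Trace:
Bisimulation quotient by refinement:
  round 0: {{0,1,2,3,4,5,6}}
  round 1: {{0,6},{1,4},{2,5},{3}}
  round 2: {{0},{1,4},{2,5},{3},{6}}
Fixed point at round 3; 5 class(es).
[5]={2,5}  [2]={2,5}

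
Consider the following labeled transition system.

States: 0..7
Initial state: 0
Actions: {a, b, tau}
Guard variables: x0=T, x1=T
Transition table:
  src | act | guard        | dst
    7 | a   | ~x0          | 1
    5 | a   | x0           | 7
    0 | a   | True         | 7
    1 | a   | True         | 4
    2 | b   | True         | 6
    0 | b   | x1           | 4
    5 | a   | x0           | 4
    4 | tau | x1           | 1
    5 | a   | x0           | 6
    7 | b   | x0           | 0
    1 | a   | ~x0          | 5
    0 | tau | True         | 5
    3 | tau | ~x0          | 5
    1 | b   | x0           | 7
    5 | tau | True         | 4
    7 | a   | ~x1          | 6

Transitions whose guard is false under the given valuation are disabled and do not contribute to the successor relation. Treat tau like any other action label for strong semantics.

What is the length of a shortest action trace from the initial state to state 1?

Answer: 2

Working:
Breadth-first toward 1:
  Layer 0: {0}
  Layer 1: {4,5,7}
  Layer 2: {1,6}
depth(1)=2, e.g. b·tau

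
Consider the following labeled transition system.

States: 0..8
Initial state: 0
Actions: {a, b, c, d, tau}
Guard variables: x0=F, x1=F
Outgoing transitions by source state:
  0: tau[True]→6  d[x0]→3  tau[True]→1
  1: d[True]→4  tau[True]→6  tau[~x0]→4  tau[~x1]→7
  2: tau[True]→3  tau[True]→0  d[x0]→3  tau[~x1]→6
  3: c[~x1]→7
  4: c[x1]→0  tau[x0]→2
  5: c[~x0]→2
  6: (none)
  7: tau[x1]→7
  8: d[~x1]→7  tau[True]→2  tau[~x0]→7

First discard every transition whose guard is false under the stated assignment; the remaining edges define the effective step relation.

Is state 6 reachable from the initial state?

After dropping false guards: 14 live edges.
L0 = {0}
L1 = {1,6}  cumulative {0,1,6}
L2 = {4,7}  cumulative {0,1,4,6,7}
Reach set: {0,1,4,6,7}
witness 6: tau

Answer: REACHABLE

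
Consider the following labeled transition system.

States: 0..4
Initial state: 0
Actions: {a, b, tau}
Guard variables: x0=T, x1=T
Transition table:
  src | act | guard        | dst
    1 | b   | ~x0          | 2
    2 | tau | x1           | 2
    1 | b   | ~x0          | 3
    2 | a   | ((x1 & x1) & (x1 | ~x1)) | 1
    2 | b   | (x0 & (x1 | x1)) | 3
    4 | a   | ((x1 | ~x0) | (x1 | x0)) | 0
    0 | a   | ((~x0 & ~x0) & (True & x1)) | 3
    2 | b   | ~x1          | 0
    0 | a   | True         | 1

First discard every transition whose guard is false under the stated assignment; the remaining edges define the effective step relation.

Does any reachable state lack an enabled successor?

Reachable = {0,1}
  0: a→1  [1 exit(s)]
  1: ∅  [no exit]
trace reaching 1: a

Answer: DEADLOCK at state 1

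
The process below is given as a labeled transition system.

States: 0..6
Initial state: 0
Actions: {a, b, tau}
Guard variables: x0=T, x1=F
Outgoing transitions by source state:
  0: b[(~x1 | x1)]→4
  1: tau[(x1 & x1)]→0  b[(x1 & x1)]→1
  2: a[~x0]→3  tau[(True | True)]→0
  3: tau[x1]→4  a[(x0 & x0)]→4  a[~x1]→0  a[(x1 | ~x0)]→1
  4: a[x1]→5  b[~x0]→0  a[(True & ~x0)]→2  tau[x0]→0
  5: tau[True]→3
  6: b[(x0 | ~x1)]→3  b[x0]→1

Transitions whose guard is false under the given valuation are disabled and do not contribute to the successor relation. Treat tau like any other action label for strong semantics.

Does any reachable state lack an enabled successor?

Answer: DEADLOCK-FREE

Analysis:
R = {0,4}
  0: b→4  [deg 1]
  4: tau→0  [deg 1]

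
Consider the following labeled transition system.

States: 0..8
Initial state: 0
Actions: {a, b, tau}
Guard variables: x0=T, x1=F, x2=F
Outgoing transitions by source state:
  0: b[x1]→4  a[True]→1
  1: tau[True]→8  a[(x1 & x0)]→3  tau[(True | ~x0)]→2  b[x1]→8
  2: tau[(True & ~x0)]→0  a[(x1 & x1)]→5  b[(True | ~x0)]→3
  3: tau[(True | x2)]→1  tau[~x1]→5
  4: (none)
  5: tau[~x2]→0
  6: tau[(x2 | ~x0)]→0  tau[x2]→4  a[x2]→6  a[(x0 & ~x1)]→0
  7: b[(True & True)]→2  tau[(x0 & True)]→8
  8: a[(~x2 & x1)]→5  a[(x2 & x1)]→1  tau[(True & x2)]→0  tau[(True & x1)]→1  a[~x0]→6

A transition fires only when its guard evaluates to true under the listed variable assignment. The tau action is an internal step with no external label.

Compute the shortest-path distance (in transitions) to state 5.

Answer: 4

Analysis:
BFS to 5:
  L0 = {0}
  L1 = {1}
  L2 = {2,8}
  L3 = {3}
  L4 = {5}
5 enters at depth 4; path a·tau·b·tau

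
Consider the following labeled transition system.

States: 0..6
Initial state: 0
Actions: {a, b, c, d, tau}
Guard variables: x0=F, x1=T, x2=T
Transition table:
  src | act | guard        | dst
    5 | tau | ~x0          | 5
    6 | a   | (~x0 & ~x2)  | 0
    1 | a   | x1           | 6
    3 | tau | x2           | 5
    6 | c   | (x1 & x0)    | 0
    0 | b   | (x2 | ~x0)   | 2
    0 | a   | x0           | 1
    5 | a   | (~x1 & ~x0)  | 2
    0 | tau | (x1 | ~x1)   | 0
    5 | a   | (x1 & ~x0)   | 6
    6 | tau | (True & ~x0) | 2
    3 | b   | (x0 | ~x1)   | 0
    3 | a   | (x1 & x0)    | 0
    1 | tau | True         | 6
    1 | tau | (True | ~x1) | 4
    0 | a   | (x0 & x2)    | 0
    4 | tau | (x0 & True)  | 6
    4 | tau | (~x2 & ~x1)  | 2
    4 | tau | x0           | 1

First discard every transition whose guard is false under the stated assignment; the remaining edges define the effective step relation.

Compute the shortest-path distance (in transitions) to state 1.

BFS to 1:
  depth 0: {0}
  depth 1: {2}
1 never appears.

Answer: UNREACHABLE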